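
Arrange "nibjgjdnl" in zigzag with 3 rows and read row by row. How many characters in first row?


Zigzag "nibjgjdnl" into 3 rows:
Placing characters:
  'n' => row 0
  'i' => row 1
  'b' => row 2
  'j' => row 1
  'g' => row 0
  'j' => row 1
  'd' => row 2
  'n' => row 1
  'l' => row 0
Rows:
  Row 0: "ngl"
  Row 1: "ijjn"
  Row 2: "bd"
First row length: 3

3


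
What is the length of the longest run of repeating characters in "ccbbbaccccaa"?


Input: "ccbbbaccccaa"
Scanning for longest run:
  Position 1 ('c'): continues run of 'c', length=2
  Position 2 ('b'): new char, reset run to 1
  Position 3 ('b'): continues run of 'b', length=2
  Position 4 ('b'): continues run of 'b', length=3
  Position 5 ('a'): new char, reset run to 1
  Position 6 ('c'): new char, reset run to 1
  Position 7 ('c'): continues run of 'c', length=2
  Position 8 ('c'): continues run of 'c', length=3
  Position 9 ('c'): continues run of 'c', length=4
  Position 10 ('a'): new char, reset run to 1
  Position 11 ('a'): continues run of 'a', length=2
Longest run: 'c' with length 4

4


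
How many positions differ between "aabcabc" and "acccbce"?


Comparing "aabcabc" and "acccbce" position by position:
  Position 0: 'a' vs 'a' => same
  Position 1: 'a' vs 'c' => DIFFER
  Position 2: 'b' vs 'c' => DIFFER
  Position 3: 'c' vs 'c' => same
  Position 4: 'a' vs 'b' => DIFFER
  Position 5: 'b' vs 'c' => DIFFER
  Position 6: 'c' vs 'e' => DIFFER
Positions that differ: 5

5


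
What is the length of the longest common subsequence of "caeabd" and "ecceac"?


LCS of "caeabd" and "ecceac"
DP table:
           e    c    c    e    a    c
      0    0    0    0    0    0    0
  c   0    0    1    1    1    1    1
  a   0    0    1    1    1    2    2
  e   0    1    1    1    2    2    2
  a   0    1    1    1    2    3    3
  b   0    1    1    1    2    3    3
  d   0    1    1    1    2    3    3
LCS length = dp[6][6] = 3

3


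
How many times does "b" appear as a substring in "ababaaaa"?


Searching for "b" in "ababaaaa"
Scanning each position:
  Position 0: "a" => no
  Position 1: "b" => MATCH
  Position 2: "a" => no
  Position 3: "b" => MATCH
  Position 4: "a" => no
  Position 5: "a" => no
  Position 6: "a" => no
  Position 7: "a" => no
Total occurrences: 2

2


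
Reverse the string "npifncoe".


Input: npifncoe
Reading characters right to left:
  Position 7: 'e'
  Position 6: 'o'
  Position 5: 'c'
  Position 4: 'n'
  Position 3: 'f'
  Position 2: 'i'
  Position 1: 'p'
  Position 0: 'n'
Reversed: eocnfipn

eocnfipn


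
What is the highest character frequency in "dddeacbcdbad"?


Input: dddeacbcdbad
Character counts:
  'a': 2
  'b': 2
  'c': 2
  'd': 5
  'e': 1
Maximum frequency: 5

5


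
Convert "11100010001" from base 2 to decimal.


Input: "11100010001" in base 2
Positional expansion:
  Digit '1' (value 1) x 2^10 = 1024
  Digit '1' (value 1) x 2^9 = 512
  Digit '1' (value 1) x 2^8 = 256
  Digit '0' (value 0) x 2^7 = 0
  Digit '0' (value 0) x 2^6 = 0
  Digit '0' (value 0) x 2^5 = 0
  Digit '1' (value 1) x 2^4 = 16
  Digit '0' (value 0) x 2^3 = 0
  Digit '0' (value 0) x 2^2 = 0
  Digit '0' (value 0) x 2^1 = 0
  Digit '1' (value 1) x 2^0 = 1
Sum = 1809

1809


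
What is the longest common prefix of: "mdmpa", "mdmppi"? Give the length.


Words: mdmpa, mdmppi
  Position 0: all 'm' => match
  Position 1: all 'd' => match
  Position 2: all 'm' => match
  Position 3: all 'p' => match
  Position 4: ('a', 'p') => mismatch, stop
LCP = "mdmp" (length 4)

4


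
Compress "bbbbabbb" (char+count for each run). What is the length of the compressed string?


Input: bbbbabbb
Runs:
  'b' x 4 => "b4"
  'a' x 1 => "a1"
  'b' x 3 => "b3"
Compressed: "b4a1b3"
Compressed length: 6

6


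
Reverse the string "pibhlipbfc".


Input: pibhlipbfc
Reading characters right to left:
  Position 9: 'c'
  Position 8: 'f'
  Position 7: 'b'
  Position 6: 'p'
  Position 5: 'i'
  Position 4: 'l'
  Position 3: 'h'
  Position 2: 'b'
  Position 1: 'i'
  Position 0: 'p'
Reversed: cfbpilhbip

cfbpilhbip


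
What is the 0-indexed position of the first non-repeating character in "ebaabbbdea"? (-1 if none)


Input: ebaabbbdea
Character frequencies:
  'a': 3
  'b': 4
  'd': 1
  'e': 2
Scanning left to right for freq == 1:
  Position 0 ('e'): freq=2, skip
  Position 1 ('b'): freq=4, skip
  Position 2 ('a'): freq=3, skip
  Position 3 ('a'): freq=3, skip
  Position 4 ('b'): freq=4, skip
  Position 5 ('b'): freq=4, skip
  Position 6 ('b'): freq=4, skip
  Position 7 ('d'): unique! => answer = 7

7


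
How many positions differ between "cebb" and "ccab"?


Comparing "cebb" and "ccab" position by position:
  Position 0: 'c' vs 'c' => same
  Position 1: 'e' vs 'c' => DIFFER
  Position 2: 'b' vs 'a' => DIFFER
  Position 3: 'b' vs 'b' => same
Positions that differ: 2

2


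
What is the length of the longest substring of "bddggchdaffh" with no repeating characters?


Input: "bddggchdaffh"
Sliding window (track last position of each char):
  Position 0 ('b'): window [0,0] length 1 -- new best
  Position 1 ('d'): window [0,1] length 2 -- new best
  Position 2 ('d'): repeat (last at 1), move window start to 2
  Position 2 ('d'): window [2,2] length 1
  Position 3 ('g'): window [2,3] length 2
  Position 4 ('g'): repeat (last at 3), move window start to 4
  Position 4 ('g'): window [4,4] length 1
  Position 5 ('c'): window [4,5] length 2
  Position 6 ('h'): window [4,6] length 3 -- new best
  Position 7 ('d'): window [4,7] length 4 -- new best
  Position 8 ('a'): window [4,8] length 5 -- new best
  Position 9 ('f'): window [4,9] length 6 -- new best
  Position 10 ('f'): repeat (last at 9), move window start to 10
  Position 10 ('f'): window [10,10] length 1
  Position 11 ('h'): window [10,11] length 2
Longest substring with no repeats: "gchdaf" with length 6

6


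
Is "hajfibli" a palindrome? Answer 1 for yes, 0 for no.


Input: hajfibli
Reversed: ilbifjah
  Compare pos 0 ('h') with pos 7 ('i'): MISMATCH
  Compare pos 1 ('a') with pos 6 ('l'): MISMATCH
  Compare pos 2 ('j') with pos 5 ('b'): MISMATCH
  Compare pos 3 ('f') with pos 4 ('i'): MISMATCH
Result: not a palindrome

0


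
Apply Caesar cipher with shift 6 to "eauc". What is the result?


Caesar cipher: shift "eauc" by 6
  'e' (pos 4) + 6 = pos 10 = 'k'
  'a' (pos 0) + 6 = pos 6 = 'g'
  'u' (pos 20) + 6 = pos 0 = 'a'
  'c' (pos 2) + 6 = pos 8 = 'i'
Result: kgai

kgai


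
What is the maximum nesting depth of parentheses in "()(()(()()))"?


Input: "()(()(()()))"
Tracking depth:
  Position 0 '(': depth becomes 1
  Position 1 ')': depth becomes 0
  Position 2 '(': depth becomes 1
  Position 3 '(': depth becomes 2
  Position 4 ')': depth becomes 1
  Position 5 '(': depth becomes 2
  Position 6 '(': depth becomes 3
  Position 7 ')': depth becomes 2
  Position 8 '(': depth becomes 3
  Position 9 ')': depth becomes 2
  Position 10 ')': depth becomes 1
  Position 11 ')': depth becomes 0
Maximum depth reached: 3

3


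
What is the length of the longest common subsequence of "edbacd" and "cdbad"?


LCS of "edbacd" and "cdbad"
DP table:
           c    d    b    a    d
      0    0    0    0    0    0
  e   0    0    0    0    0    0
  d   0    0    1    1    1    1
  b   0    0    1    2    2    2
  a   0    0    1    2    3    3
  c   0    1    1    2    3    3
  d   0    1    2    2    3    4
LCS length = dp[6][5] = 4

4


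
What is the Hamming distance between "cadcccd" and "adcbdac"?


Comparing "cadcccd" and "adcbdac" position by position:
  Position 0: 'c' vs 'a' => differ
  Position 1: 'a' vs 'd' => differ
  Position 2: 'd' vs 'c' => differ
  Position 3: 'c' vs 'b' => differ
  Position 4: 'c' vs 'd' => differ
  Position 5: 'c' vs 'a' => differ
  Position 6: 'd' vs 'c' => differ
Total differences (Hamming distance): 7

7


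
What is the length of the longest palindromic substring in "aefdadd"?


Input: "aefdadd"
Checking substrings for palindromes:
  [3:6] "dad" (len 3) => palindrome
  [5:7] "dd" (len 2) => palindrome
Longest palindromic substring: "dad" with length 3

3


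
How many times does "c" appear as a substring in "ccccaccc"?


Searching for "c" in "ccccaccc"
Scanning each position:
  Position 0: "c" => MATCH
  Position 1: "c" => MATCH
  Position 2: "c" => MATCH
  Position 3: "c" => MATCH
  Position 4: "a" => no
  Position 5: "c" => MATCH
  Position 6: "c" => MATCH
  Position 7: "c" => MATCH
Total occurrences: 7

7


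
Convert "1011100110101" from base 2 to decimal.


Input: "1011100110101" in base 2
Positional expansion:
  Digit '1' (value 1) x 2^12 = 4096
  Digit '0' (value 0) x 2^11 = 0
  Digit '1' (value 1) x 2^10 = 1024
  Digit '1' (value 1) x 2^9 = 512
  Digit '1' (value 1) x 2^8 = 256
  Digit '0' (value 0) x 2^7 = 0
  Digit '0' (value 0) x 2^6 = 0
  Digit '1' (value 1) x 2^5 = 32
  Digit '1' (value 1) x 2^4 = 16
  Digit '0' (value 0) x 2^3 = 0
  Digit '1' (value 1) x 2^2 = 4
  Digit '0' (value 0) x 2^1 = 0
  Digit '1' (value 1) x 2^0 = 1
Sum = 5941

5941


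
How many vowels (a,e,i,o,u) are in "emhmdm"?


Input: emhmdm
Checking each character:
  'e' at position 0: vowel (running total: 1)
  'm' at position 1: consonant
  'h' at position 2: consonant
  'm' at position 3: consonant
  'd' at position 4: consonant
  'm' at position 5: consonant
Total vowels: 1

1


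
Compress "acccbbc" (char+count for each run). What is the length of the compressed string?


Input: acccbbc
Runs:
  'a' x 1 => "a1"
  'c' x 3 => "c3"
  'b' x 2 => "b2"
  'c' x 1 => "c1"
Compressed: "a1c3b2c1"
Compressed length: 8

8


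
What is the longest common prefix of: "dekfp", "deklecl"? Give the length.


Words: dekfp, deklecl
  Position 0: all 'd' => match
  Position 1: all 'e' => match
  Position 2: all 'k' => match
  Position 3: ('f', 'l') => mismatch, stop
LCP = "dek" (length 3)

3


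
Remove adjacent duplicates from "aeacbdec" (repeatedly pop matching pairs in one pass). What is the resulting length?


Input: aeacbdec
Stack-based adjacent duplicate removal:
  Read 'a': push. Stack: a
  Read 'e': push. Stack: ae
  Read 'a': push. Stack: aea
  Read 'c': push. Stack: aeac
  Read 'b': push. Stack: aeacb
  Read 'd': push. Stack: aeacbd
  Read 'e': push. Stack: aeacbde
  Read 'c': push. Stack: aeacbdec
Final stack: "aeacbdec" (length 8)

8


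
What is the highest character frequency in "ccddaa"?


Input: ccddaa
Character counts:
  'a': 2
  'c': 2
  'd': 2
Maximum frequency: 2

2


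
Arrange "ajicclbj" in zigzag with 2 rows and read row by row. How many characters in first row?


Zigzag "ajicclbj" into 2 rows:
Placing characters:
  'a' => row 0
  'j' => row 1
  'i' => row 0
  'c' => row 1
  'c' => row 0
  'l' => row 1
  'b' => row 0
  'j' => row 1
Rows:
  Row 0: "aicb"
  Row 1: "jclj"
First row length: 4

4


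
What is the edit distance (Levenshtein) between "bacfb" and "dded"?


Computing edit distance: "bacfb" -> "dded"
DP table:
           d    d    e    d
      0    1    2    3    4
  b   1    1    2    3    4
  a   2    2    2    3    4
  c   3    3    3    3    4
  f   4    4    4    4    4
  b   5    5    5    5    5
Edit distance = dp[5][4] = 5

5


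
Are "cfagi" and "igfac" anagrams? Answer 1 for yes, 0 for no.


Strings: "cfagi", "igfac"
Sorted first:  acfgi
Sorted second: acfgi
Sorted forms match => anagrams

1


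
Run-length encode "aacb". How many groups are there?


Input: aacb
Scanning for consecutive runs:
  Group 1: 'a' x 2 (positions 0-1)
  Group 2: 'c' x 1 (positions 2-2)
  Group 3: 'b' x 1 (positions 3-3)
Total groups: 3

3


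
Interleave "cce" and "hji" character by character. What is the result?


Interleaving "cce" and "hji":
  Position 0: 'c' from first, 'h' from second => "ch"
  Position 1: 'c' from first, 'j' from second => "cj"
  Position 2: 'e' from first, 'i' from second => "ei"
Result: chcjei

chcjei


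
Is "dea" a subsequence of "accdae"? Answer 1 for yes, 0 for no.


Check if "dea" is a subsequence of "accdae"
Greedy scan:
  Position 0 ('a'): no match needed
  Position 1 ('c'): no match needed
  Position 2 ('c'): no match needed
  Position 3 ('d'): matches sub[0] = 'd'
  Position 4 ('a'): no match needed
  Position 5 ('e'): matches sub[1] = 'e'
Only matched 2/3 characters => not a subsequence

0


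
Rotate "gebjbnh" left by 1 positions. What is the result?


Input: "gebjbnh", rotate left by 1
First 1 characters: "g"
Remaining characters: "ebjbnh"
Concatenate remaining + first: "ebjbnh" + "g" = "ebjbnhg"

ebjbnhg


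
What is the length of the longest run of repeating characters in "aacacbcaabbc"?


Input: "aacacbcaabbc"
Scanning for longest run:
  Position 1 ('a'): continues run of 'a', length=2
  Position 2 ('c'): new char, reset run to 1
  Position 3 ('a'): new char, reset run to 1
  Position 4 ('c'): new char, reset run to 1
  Position 5 ('b'): new char, reset run to 1
  Position 6 ('c'): new char, reset run to 1
  Position 7 ('a'): new char, reset run to 1
  Position 8 ('a'): continues run of 'a', length=2
  Position 9 ('b'): new char, reset run to 1
  Position 10 ('b'): continues run of 'b', length=2
  Position 11 ('c'): new char, reset run to 1
Longest run: 'a' with length 2

2


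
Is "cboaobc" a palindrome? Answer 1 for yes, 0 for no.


Input: cboaobc
Reversed: cboaobc
  Compare pos 0 ('c') with pos 6 ('c'): match
  Compare pos 1 ('b') with pos 5 ('b'): match
  Compare pos 2 ('o') with pos 4 ('o'): match
Result: palindrome

1


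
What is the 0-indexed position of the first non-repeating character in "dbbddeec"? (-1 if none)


Input: dbbddeec
Character frequencies:
  'b': 2
  'c': 1
  'd': 3
  'e': 2
Scanning left to right for freq == 1:
  Position 0 ('d'): freq=3, skip
  Position 1 ('b'): freq=2, skip
  Position 2 ('b'): freq=2, skip
  Position 3 ('d'): freq=3, skip
  Position 4 ('d'): freq=3, skip
  Position 5 ('e'): freq=2, skip
  Position 6 ('e'): freq=2, skip
  Position 7 ('c'): unique! => answer = 7

7


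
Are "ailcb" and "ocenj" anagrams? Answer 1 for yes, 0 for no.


Strings: "ailcb", "ocenj"
Sorted first:  abcil
Sorted second: cejno
Differ at position 0: 'a' vs 'c' => not anagrams

0


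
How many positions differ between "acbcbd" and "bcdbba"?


Comparing "acbcbd" and "bcdbba" position by position:
  Position 0: 'a' vs 'b' => DIFFER
  Position 1: 'c' vs 'c' => same
  Position 2: 'b' vs 'd' => DIFFER
  Position 3: 'c' vs 'b' => DIFFER
  Position 4: 'b' vs 'b' => same
  Position 5: 'd' vs 'a' => DIFFER
Positions that differ: 4

4


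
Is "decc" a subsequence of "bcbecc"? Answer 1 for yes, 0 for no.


Check if "decc" is a subsequence of "bcbecc"
Greedy scan:
  Position 0 ('b'): no match needed
  Position 1 ('c'): no match needed
  Position 2 ('b'): no match needed
  Position 3 ('e'): no match needed
  Position 4 ('c'): no match needed
  Position 5 ('c'): no match needed
Only matched 0/4 characters => not a subsequence

0


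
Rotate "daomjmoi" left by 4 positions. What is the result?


Input: "daomjmoi", rotate left by 4
First 4 characters: "daom"
Remaining characters: "jmoi"
Concatenate remaining + first: "jmoi" + "daom" = "jmoidaom"

jmoidaom


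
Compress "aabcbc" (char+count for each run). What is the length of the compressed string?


Input: aabcbc
Runs:
  'a' x 2 => "a2"
  'b' x 1 => "b1"
  'c' x 1 => "c1"
  'b' x 1 => "b1"
  'c' x 1 => "c1"
Compressed: "a2b1c1b1c1"
Compressed length: 10

10


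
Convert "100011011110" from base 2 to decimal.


Input: "100011011110" in base 2
Positional expansion:
  Digit '1' (value 1) x 2^11 = 2048
  Digit '0' (value 0) x 2^10 = 0
  Digit '0' (value 0) x 2^9 = 0
  Digit '0' (value 0) x 2^8 = 0
  Digit '1' (value 1) x 2^7 = 128
  Digit '1' (value 1) x 2^6 = 64
  Digit '0' (value 0) x 2^5 = 0
  Digit '1' (value 1) x 2^4 = 16
  Digit '1' (value 1) x 2^3 = 8
  Digit '1' (value 1) x 2^2 = 4
  Digit '1' (value 1) x 2^1 = 2
  Digit '0' (value 0) x 2^0 = 0
Sum = 2270

2270


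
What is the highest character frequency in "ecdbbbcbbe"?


Input: ecdbbbcbbe
Character counts:
  'b': 5
  'c': 2
  'd': 1
  'e': 2
Maximum frequency: 5

5


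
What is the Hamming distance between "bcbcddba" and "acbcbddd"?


Comparing "bcbcddba" and "acbcbddd" position by position:
  Position 0: 'b' vs 'a' => differ
  Position 1: 'c' vs 'c' => same
  Position 2: 'b' vs 'b' => same
  Position 3: 'c' vs 'c' => same
  Position 4: 'd' vs 'b' => differ
  Position 5: 'd' vs 'd' => same
  Position 6: 'b' vs 'd' => differ
  Position 7: 'a' vs 'd' => differ
Total differences (Hamming distance): 4

4


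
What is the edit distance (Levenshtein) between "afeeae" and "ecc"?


Computing edit distance: "afeeae" -> "ecc"
DP table:
           e    c    c
      0    1    2    3
  a   1    1    2    3
  f   2    2    2    3
  e   3    2    3    3
  e   4    3    3    4
  a   5    4    4    4
  e   6    5    5    5
Edit distance = dp[6][3] = 5

5


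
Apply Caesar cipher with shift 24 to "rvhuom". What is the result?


Caesar cipher: shift "rvhuom" by 24
  'r' (pos 17) + 24 = pos 15 = 'p'
  'v' (pos 21) + 24 = pos 19 = 't'
  'h' (pos 7) + 24 = pos 5 = 'f'
  'u' (pos 20) + 24 = pos 18 = 's'
  'o' (pos 14) + 24 = pos 12 = 'm'
  'm' (pos 12) + 24 = pos 10 = 'k'
Result: ptfsmk

ptfsmk


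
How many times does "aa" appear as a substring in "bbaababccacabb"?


Searching for "aa" in "bbaababccacabb"
Scanning each position:
  Position 0: "bb" => no
  Position 1: "ba" => no
  Position 2: "aa" => MATCH
  Position 3: "ab" => no
  Position 4: "ba" => no
  Position 5: "ab" => no
  Position 6: "bc" => no
  Position 7: "cc" => no
  Position 8: "ca" => no
  Position 9: "ac" => no
  Position 10: "ca" => no
  Position 11: "ab" => no
  Position 12: "bb" => no
Total occurrences: 1

1


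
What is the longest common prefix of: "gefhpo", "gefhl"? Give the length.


Words: gefhpo, gefhl
  Position 0: all 'g' => match
  Position 1: all 'e' => match
  Position 2: all 'f' => match
  Position 3: all 'h' => match
  Position 4: ('p', 'l') => mismatch, stop
LCP = "gefh" (length 4)

4


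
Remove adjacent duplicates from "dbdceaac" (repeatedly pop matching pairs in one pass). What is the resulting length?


Input: dbdceaac
Stack-based adjacent duplicate removal:
  Read 'd': push. Stack: d
  Read 'b': push. Stack: db
  Read 'd': push. Stack: dbd
  Read 'c': push. Stack: dbdc
  Read 'e': push. Stack: dbdce
  Read 'a': push. Stack: dbdcea
  Read 'a': matches stack top 'a' => pop. Stack: dbdce
  Read 'c': push. Stack: dbdcec
Final stack: "dbdcec" (length 6)

6


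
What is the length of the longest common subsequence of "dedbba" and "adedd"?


LCS of "dedbba" and "adedd"
DP table:
           a    d    e    d    d
      0    0    0    0    0    0
  d   0    0    1    1    1    1
  e   0    0    1    2    2    2
  d   0    0    1    2    3    3
  b   0    0    1    2    3    3
  b   0    0    1    2    3    3
  a   0    1    1    2    3    3
LCS length = dp[6][5] = 3

3


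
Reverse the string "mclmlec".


Input: mclmlec
Reading characters right to left:
  Position 6: 'c'
  Position 5: 'e'
  Position 4: 'l'
  Position 3: 'm'
  Position 2: 'l'
  Position 1: 'c'
  Position 0: 'm'
Reversed: celmlcm

celmlcm


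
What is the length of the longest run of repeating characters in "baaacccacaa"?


Input: "baaacccacaa"
Scanning for longest run:
  Position 1 ('a'): new char, reset run to 1
  Position 2 ('a'): continues run of 'a', length=2
  Position 3 ('a'): continues run of 'a', length=3
  Position 4 ('c'): new char, reset run to 1
  Position 5 ('c'): continues run of 'c', length=2
  Position 6 ('c'): continues run of 'c', length=3
  Position 7 ('a'): new char, reset run to 1
  Position 8 ('c'): new char, reset run to 1
  Position 9 ('a'): new char, reset run to 1
  Position 10 ('a'): continues run of 'a', length=2
Longest run: 'a' with length 3

3


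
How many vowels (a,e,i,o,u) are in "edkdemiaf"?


Input: edkdemiaf
Checking each character:
  'e' at position 0: vowel (running total: 1)
  'd' at position 1: consonant
  'k' at position 2: consonant
  'd' at position 3: consonant
  'e' at position 4: vowel (running total: 2)
  'm' at position 5: consonant
  'i' at position 6: vowel (running total: 3)
  'a' at position 7: vowel (running total: 4)
  'f' at position 8: consonant
Total vowels: 4

4


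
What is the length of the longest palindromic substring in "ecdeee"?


Input: "ecdeee"
Checking substrings for palindromes:
  [3:6] "eee" (len 3) => palindrome
  [3:5] "ee" (len 2) => palindrome
  [4:6] "ee" (len 2) => palindrome
Longest palindromic substring: "eee" with length 3

3


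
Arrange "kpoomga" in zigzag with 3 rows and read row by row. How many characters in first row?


Zigzag "kpoomga" into 3 rows:
Placing characters:
  'k' => row 0
  'p' => row 1
  'o' => row 2
  'o' => row 1
  'm' => row 0
  'g' => row 1
  'a' => row 2
Rows:
  Row 0: "km"
  Row 1: "pog"
  Row 2: "oa"
First row length: 2

2


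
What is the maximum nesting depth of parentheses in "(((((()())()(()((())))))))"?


Input: "(((((()())()(()((())))))))"
Tracking depth:
  Position 0 '(': depth becomes 1
  Position 1 '(': depth becomes 2
  Position 2 '(': depth becomes 3
  Position 3 '(': depth becomes 4
  Position 4 '(': depth becomes 5
  Position 5 '(': depth becomes 6
  Position 6 ')': depth becomes 5
  Position 7 '(': depth becomes 6
  Position 8 ')': depth becomes 5
  Position 9 ')': depth becomes 4
  Position 10 '(': depth becomes 5
  Position 11 ')': depth becomes 4
  Position 12 '(': depth becomes 5
  Position 13 '(': depth becomes 6
  Position 14 ')': depth becomes 5
  Position 15 '(': depth becomes 6
  Position 16 '(': depth becomes 7
  Position 17 '(': depth becomes 8
  Position 18 ')': depth becomes 7
  Position 19 ')': depth becomes 6
  Position 20 ')': depth becomes 5
  Position 21 ')': depth becomes 4
  Position 22 ')': depth becomes 3
  Position 23 ')': depth becomes 2
  Position 24 ')': depth becomes 1
  Position 25 ')': depth becomes 0
Maximum depth reached: 8

8


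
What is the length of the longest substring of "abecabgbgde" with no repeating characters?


Input: "abecabgbgde"
Sliding window (track last position of each char):
  Position 0 ('a'): window [0,0] length 1 -- new best
  Position 1 ('b'): window [0,1] length 2 -- new best
  Position 2 ('e'): window [0,2] length 3 -- new best
  Position 3 ('c'): window [0,3] length 4 -- new best
  Position 4 ('a'): repeat (last at 0), move window start to 1
  Position 4 ('a'): window [1,4] length 4
  Position 5 ('b'): repeat (last at 1), move window start to 2
  Position 5 ('b'): window [2,5] length 4
  Position 6 ('g'): window [2,6] length 5 -- new best
  Position 7 ('b'): repeat (last at 5), move window start to 6
  Position 7 ('b'): window [6,7] length 2
  Position 8 ('g'): repeat (last at 6), move window start to 7
  Position 8 ('g'): window [7,8] length 2
  Position 9 ('d'): window [7,9] length 3
  Position 10 ('e'): window [7,10] length 4
Longest substring with no repeats: "ecabg" with length 5

5


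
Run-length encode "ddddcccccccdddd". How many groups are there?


Input: ddddcccccccdddd
Scanning for consecutive runs:
  Group 1: 'd' x 4 (positions 0-3)
  Group 2: 'c' x 7 (positions 4-10)
  Group 3: 'd' x 4 (positions 11-14)
Total groups: 3

3


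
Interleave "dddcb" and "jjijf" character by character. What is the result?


Interleaving "dddcb" and "jjijf":
  Position 0: 'd' from first, 'j' from second => "dj"
  Position 1: 'd' from first, 'j' from second => "dj"
  Position 2: 'd' from first, 'i' from second => "di"
  Position 3: 'c' from first, 'j' from second => "cj"
  Position 4: 'b' from first, 'f' from second => "bf"
Result: djdjdicjbf

djdjdicjbf


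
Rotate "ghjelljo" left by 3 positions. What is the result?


Input: "ghjelljo", rotate left by 3
First 3 characters: "ghj"
Remaining characters: "elljo"
Concatenate remaining + first: "elljo" + "ghj" = "elljoghj"

elljoghj


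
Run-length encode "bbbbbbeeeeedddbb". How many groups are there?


Input: bbbbbbeeeeedddbb
Scanning for consecutive runs:
  Group 1: 'b' x 6 (positions 0-5)
  Group 2: 'e' x 5 (positions 6-10)
  Group 3: 'd' x 3 (positions 11-13)
  Group 4: 'b' x 2 (positions 14-15)
Total groups: 4

4


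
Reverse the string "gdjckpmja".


Input: gdjckpmja
Reading characters right to left:
  Position 8: 'a'
  Position 7: 'j'
  Position 6: 'm'
  Position 5: 'p'
  Position 4: 'k'
  Position 3: 'c'
  Position 2: 'j'
  Position 1: 'd'
  Position 0: 'g'
Reversed: ajmpkcjdg

ajmpkcjdg


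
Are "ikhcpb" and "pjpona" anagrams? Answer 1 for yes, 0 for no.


Strings: "ikhcpb", "pjpona"
Sorted first:  bchikp
Sorted second: ajnopp
Differ at position 0: 'b' vs 'a' => not anagrams

0


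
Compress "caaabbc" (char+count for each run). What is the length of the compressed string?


Input: caaabbc
Runs:
  'c' x 1 => "c1"
  'a' x 3 => "a3"
  'b' x 2 => "b2"
  'c' x 1 => "c1"
Compressed: "c1a3b2c1"
Compressed length: 8

8


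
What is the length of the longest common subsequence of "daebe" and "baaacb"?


LCS of "daebe" and "baaacb"
DP table:
           b    a    a    a    c    b
      0    0    0    0    0    0    0
  d   0    0    0    0    0    0    0
  a   0    0    1    1    1    1    1
  e   0    0    1    1    1    1    1
  b   0    1    1    1    1    1    2
  e   0    1    1    1    1    1    2
LCS length = dp[5][6] = 2

2


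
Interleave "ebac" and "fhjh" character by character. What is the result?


Interleaving "ebac" and "fhjh":
  Position 0: 'e' from first, 'f' from second => "ef"
  Position 1: 'b' from first, 'h' from second => "bh"
  Position 2: 'a' from first, 'j' from second => "aj"
  Position 3: 'c' from first, 'h' from second => "ch"
Result: efbhajch

efbhajch


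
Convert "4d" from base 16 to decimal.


Input: "4d" in base 16
Positional expansion:
  Digit '4' (value 4) x 16^1 = 64
  Digit 'd' (value 13) x 16^0 = 13
Sum = 77

77


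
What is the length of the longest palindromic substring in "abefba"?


Input: "abefba"
Checking substrings for palindromes:
  No multi-char palindromic substrings found
Longest palindromic substring: "a" with length 1

1


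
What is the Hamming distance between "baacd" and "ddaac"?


Comparing "baacd" and "ddaac" position by position:
  Position 0: 'b' vs 'd' => differ
  Position 1: 'a' vs 'd' => differ
  Position 2: 'a' vs 'a' => same
  Position 3: 'c' vs 'a' => differ
  Position 4: 'd' vs 'c' => differ
Total differences (Hamming distance): 4

4


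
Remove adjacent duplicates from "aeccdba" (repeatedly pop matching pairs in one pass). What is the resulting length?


Input: aeccdba
Stack-based adjacent duplicate removal:
  Read 'a': push. Stack: a
  Read 'e': push. Stack: ae
  Read 'c': push. Stack: aec
  Read 'c': matches stack top 'c' => pop. Stack: ae
  Read 'd': push. Stack: aed
  Read 'b': push. Stack: aedb
  Read 'a': push. Stack: aedba
Final stack: "aedba" (length 5)

5


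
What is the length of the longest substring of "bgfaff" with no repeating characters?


Input: "bgfaff"
Sliding window (track last position of each char):
  Position 0 ('b'): window [0,0] length 1 -- new best
  Position 1 ('g'): window [0,1] length 2 -- new best
  Position 2 ('f'): window [0,2] length 3 -- new best
  Position 3 ('a'): window [0,3] length 4 -- new best
  Position 4 ('f'): repeat (last at 2), move window start to 3
  Position 4 ('f'): window [3,4] length 2
  Position 5 ('f'): repeat (last at 4), move window start to 5
  Position 5 ('f'): window [5,5] length 1
Longest substring with no repeats: "bgfa" with length 4

4


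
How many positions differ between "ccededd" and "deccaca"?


Comparing "ccededd" and "deccaca" position by position:
  Position 0: 'c' vs 'd' => DIFFER
  Position 1: 'c' vs 'e' => DIFFER
  Position 2: 'e' vs 'c' => DIFFER
  Position 3: 'd' vs 'c' => DIFFER
  Position 4: 'e' vs 'a' => DIFFER
  Position 5: 'd' vs 'c' => DIFFER
  Position 6: 'd' vs 'a' => DIFFER
Positions that differ: 7

7


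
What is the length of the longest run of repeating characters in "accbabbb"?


Input: "accbabbb"
Scanning for longest run:
  Position 1 ('c'): new char, reset run to 1
  Position 2 ('c'): continues run of 'c', length=2
  Position 3 ('b'): new char, reset run to 1
  Position 4 ('a'): new char, reset run to 1
  Position 5 ('b'): new char, reset run to 1
  Position 6 ('b'): continues run of 'b', length=2
  Position 7 ('b'): continues run of 'b', length=3
Longest run: 'b' with length 3

3


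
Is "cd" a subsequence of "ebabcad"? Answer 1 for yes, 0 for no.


Check if "cd" is a subsequence of "ebabcad"
Greedy scan:
  Position 0 ('e'): no match needed
  Position 1 ('b'): no match needed
  Position 2 ('a'): no match needed
  Position 3 ('b'): no match needed
  Position 4 ('c'): matches sub[0] = 'c'
  Position 5 ('a'): no match needed
  Position 6 ('d'): matches sub[1] = 'd'
All 2 characters matched => is a subsequence

1


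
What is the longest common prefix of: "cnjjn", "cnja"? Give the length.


Words: cnjjn, cnja
  Position 0: all 'c' => match
  Position 1: all 'n' => match
  Position 2: all 'j' => match
  Position 3: ('j', 'a') => mismatch, stop
LCP = "cnj" (length 3)

3


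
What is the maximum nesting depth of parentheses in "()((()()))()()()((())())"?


Input: "()((()()))()()()((())())"
Tracking depth:
  Position 0 '(': depth becomes 1
  Position 1 ')': depth becomes 0
  Position 2 '(': depth becomes 1
  Position 3 '(': depth becomes 2
  Position 4 '(': depth becomes 3
  Position 5 ')': depth becomes 2
  Position 6 '(': depth becomes 3
  Position 7 ')': depth becomes 2
  Position 8 ')': depth becomes 1
  Position 9 ')': depth becomes 0
  Position 10 '(': depth becomes 1
  Position 11 ')': depth becomes 0
  Position 12 '(': depth becomes 1
  Position 13 ')': depth becomes 0
  Position 14 '(': depth becomes 1
  Position 15 ')': depth becomes 0
  Position 16 '(': depth becomes 1
  Position 17 '(': depth becomes 2
  Position 18 '(': depth becomes 3
  Position 19 ')': depth becomes 2
  Position 20 ')': depth becomes 1
  Position 21 '(': depth becomes 2
  Position 22 ')': depth becomes 1
  Position 23 ')': depth becomes 0
Maximum depth reached: 3

3


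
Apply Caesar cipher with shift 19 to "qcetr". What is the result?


Caesar cipher: shift "qcetr" by 19
  'q' (pos 16) + 19 = pos 9 = 'j'
  'c' (pos 2) + 19 = pos 21 = 'v'
  'e' (pos 4) + 19 = pos 23 = 'x'
  't' (pos 19) + 19 = pos 12 = 'm'
  'r' (pos 17) + 19 = pos 10 = 'k'
Result: jvxmk

jvxmk


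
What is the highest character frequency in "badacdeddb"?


Input: badacdeddb
Character counts:
  'a': 2
  'b': 2
  'c': 1
  'd': 4
  'e': 1
Maximum frequency: 4

4


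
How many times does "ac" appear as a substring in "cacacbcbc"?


Searching for "ac" in "cacacbcbc"
Scanning each position:
  Position 0: "ca" => no
  Position 1: "ac" => MATCH
  Position 2: "ca" => no
  Position 3: "ac" => MATCH
  Position 4: "cb" => no
  Position 5: "bc" => no
  Position 6: "cb" => no
  Position 7: "bc" => no
Total occurrences: 2

2


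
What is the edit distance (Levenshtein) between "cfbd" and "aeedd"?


Computing edit distance: "cfbd" -> "aeedd"
DP table:
           a    e    e    d    d
      0    1    2    3    4    5
  c   1    1    2    3    4    5
  f   2    2    2    3    4    5
  b   3    3    3    3    4    5
  d   4    4    4    4    3    4
Edit distance = dp[4][5] = 4

4


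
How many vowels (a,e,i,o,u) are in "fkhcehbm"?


Input: fkhcehbm
Checking each character:
  'f' at position 0: consonant
  'k' at position 1: consonant
  'h' at position 2: consonant
  'c' at position 3: consonant
  'e' at position 4: vowel (running total: 1)
  'h' at position 5: consonant
  'b' at position 6: consonant
  'm' at position 7: consonant
Total vowels: 1

1


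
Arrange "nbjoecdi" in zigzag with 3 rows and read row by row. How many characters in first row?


Zigzag "nbjoecdi" into 3 rows:
Placing characters:
  'n' => row 0
  'b' => row 1
  'j' => row 2
  'o' => row 1
  'e' => row 0
  'c' => row 1
  'd' => row 2
  'i' => row 1
Rows:
  Row 0: "ne"
  Row 1: "boci"
  Row 2: "jd"
First row length: 2

2


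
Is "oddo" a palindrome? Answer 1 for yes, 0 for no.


Input: oddo
Reversed: oddo
  Compare pos 0 ('o') with pos 3 ('o'): match
  Compare pos 1 ('d') with pos 2 ('d'): match
Result: palindrome

1


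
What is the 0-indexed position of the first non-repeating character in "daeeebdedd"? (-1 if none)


Input: daeeebdedd
Character frequencies:
  'a': 1
  'b': 1
  'd': 4
  'e': 4
Scanning left to right for freq == 1:
  Position 0 ('d'): freq=4, skip
  Position 1 ('a'): unique! => answer = 1

1


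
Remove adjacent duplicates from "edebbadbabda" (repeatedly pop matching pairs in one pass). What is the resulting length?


Input: edebbadbabda
Stack-based adjacent duplicate removal:
  Read 'e': push. Stack: e
  Read 'd': push. Stack: ed
  Read 'e': push. Stack: ede
  Read 'b': push. Stack: edeb
  Read 'b': matches stack top 'b' => pop. Stack: ede
  Read 'a': push. Stack: edea
  Read 'd': push. Stack: edead
  Read 'b': push. Stack: edeadb
  Read 'a': push. Stack: edeadba
  Read 'b': push. Stack: edeadbab
  Read 'd': push. Stack: edeadbabd
  Read 'a': push. Stack: edeadbabda
Final stack: "edeadbabda" (length 10)

10


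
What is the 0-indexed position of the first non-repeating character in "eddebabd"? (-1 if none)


Input: eddebabd
Character frequencies:
  'a': 1
  'b': 2
  'd': 3
  'e': 2
Scanning left to right for freq == 1:
  Position 0 ('e'): freq=2, skip
  Position 1 ('d'): freq=3, skip
  Position 2 ('d'): freq=3, skip
  Position 3 ('e'): freq=2, skip
  Position 4 ('b'): freq=2, skip
  Position 5 ('a'): unique! => answer = 5

5


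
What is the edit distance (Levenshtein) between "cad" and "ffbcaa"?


Computing edit distance: "cad" -> "ffbcaa"
DP table:
           f    f    b    c    a    a
      0    1    2    3    4    5    6
  c   1    1    2    3    3    4    5
  a   2    2    2    3    4    3    4
  d   3    3    3    3    4    4    4
Edit distance = dp[3][6] = 4

4


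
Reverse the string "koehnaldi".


Input: koehnaldi
Reading characters right to left:
  Position 8: 'i'
  Position 7: 'd'
  Position 6: 'l'
  Position 5: 'a'
  Position 4: 'n'
  Position 3: 'h'
  Position 2: 'e'
  Position 1: 'o'
  Position 0: 'k'
Reversed: idlanheok

idlanheok


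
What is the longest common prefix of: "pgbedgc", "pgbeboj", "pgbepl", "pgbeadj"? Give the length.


Words: pgbedgc, pgbeboj, pgbepl, pgbeadj
  Position 0: all 'p' => match
  Position 1: all 'g' => match
  Position 2: all 'b' => match
  Position 3: all 'e' => match
  Position 4: ('d', 'b', 'p', 'a') => mismatch, stop
LCP = "pgbe" (length 4)

4


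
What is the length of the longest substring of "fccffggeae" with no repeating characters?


Input: "fccffggeae"
Sliding window (track last position of each char):
  Position 0 ('f'): window [0,0] length 1 -- new best
  Position 1 ('c'): window [0,1] length 2 -- new best
  Position 2 ('c'): repeat (last at 1), move window start to 2
  Position 2 ('c'): window [2,2] length 1
  Position 3 ('f'): window [2,3] length 2
  Position 4 ('f'): repeat (last at 3), move window start to 4
  Position 4 ('f'): window [4,4] length 1
  Position 5 ('g'): window [4,5] length 2
  Position 6 ('g'): repeat (last at 5), move window start to 6
  Position 6 ('g'): window [6,6] length 1
  Position 7 ('e'): window [6,7] length 2
  Position 8 ('a'): window [6,8] length 3 -- new best
  Position 9 ('e'): repeat (last at 7), move window start to 8
  Position 9 ('e'): window [8,9] length 2
Longest substring with no repeats: "gea" with length 3

3


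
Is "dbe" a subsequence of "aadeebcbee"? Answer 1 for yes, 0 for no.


Check if "dbe" is a subsequence of "aadeebcbee"
Greedy scan:
  Position 0 ('a'): no match needed
  Position 1 ('a'): no match needed
  Position 2 ('d'): matches sub[0] = 'd'
  Position 3 ('e'): no match needed
  Position 4 ('e'): no match needed
  Position 5 ('b'): matches sub[1] = 'b'
  Position 6 ('c'): no match needed
  Position 7 ('b'): no match needed
  Position 8 ('e'): matches sub[2] = 'e'
  Position 9 ('e'): no match needed
All 3 characters matched => is a subsequence

1


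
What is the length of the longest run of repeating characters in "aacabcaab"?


Input: "aacabcaab"
Scanning for longest run:
  Position 1 ('a'): continues run of 'a', length=2
  Position 2 ('c'): new char, reset run to 1
  Position 3 ('a'): new char, reset run to 1
  Position 4 ('b'): new char, reset run to 1
  Position 5 ('c'): new char, reset run to 1
  Position 6 ('a'): new char, reset run to 1
  Position 7 ('a'): continues run of 'a', length=2
  Position 8 ('b'): new char, reset run to 1
Longest run: 'a' with length 2

2


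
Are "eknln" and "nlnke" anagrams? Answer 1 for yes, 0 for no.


Strings: "eknln", "nlnke"
Sorted first:  eklnn
Sorted second: eklnn
Sorted forms match => anagrams

1


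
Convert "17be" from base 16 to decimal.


Input: "17be" in base 16
Positional expansion:
  Digit '1' (value 1) x 16^3 = 4096
  Digit '7' (value 7) x 16^2 = 1792
  Digit 'b' (value 11) x 16^1 = 176
  Digit 'e' (value 14) x 16^0 = 14
Sum = 6078

6078


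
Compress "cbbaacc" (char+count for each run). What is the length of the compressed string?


Input: cbbaacc
Runs:
  'c' x 1 => "c1"
  'b' x 2 => "b2"
  'a' x 2 => "a2"
  'c' x 2 => "c2"
Compressed: "c1b2a2c2"
Compressed length: 8

8


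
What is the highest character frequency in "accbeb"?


Input: accbeb
Character counts:
  'a': 1
  'b': 2
  'c': 2
  'e': 1
Maximum frequency: 2

2


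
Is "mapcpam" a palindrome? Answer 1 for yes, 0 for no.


Input: mapcpam
Reversed: mapcpam
  Compare pos 0 ('m') with pos 6 ('m'): match
  Compare pos 1 ('a') with pos 5 ('a'): match
  Compare pos 2 ('p') with pos 4 ('p'): match
Result: palindrome

1


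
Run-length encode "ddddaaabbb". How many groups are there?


Input: ddddaaabbb
Scanning for consecutive runs:
  Group 1: 'd' x 4 (positions 0-3)
  Group 2: 'a' x 3 (positions 4-6)
  Group 3: 'b' x 3 (positions 7-9)
Total groups: 3

3


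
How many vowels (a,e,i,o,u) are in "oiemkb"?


Input: oiemkb
Checking each character:
  'o' at position 0: vowel (running total: 1)
  'i' at position 1: vowel (running total: 2)
  'e' at position 2: vowel (running total: 3)
  'm' at position 3: consonant
  'k' at position 4: consonant
  'b' at position 5: consonant
Total vowels: 3

3


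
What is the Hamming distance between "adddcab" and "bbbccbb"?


Comparing "adddcab" and "bbbccbb" position by position:
  Position 0: 'a' vs 'b' => differ
  Position 1: 'd' vs 'b' => differ
  Position 2: 'd' vs 'b' => differ
  Position 3: 'd' vs 'c' => differ
  Position 4: 'c' vs 'c' => same
  Position 5: 'a' vs 'b' => differ
  Position 6: 'b' vs 'b' => same
Total differences (Hamming distance): 5

5


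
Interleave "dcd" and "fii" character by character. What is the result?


Interleaving "dcd" and "fii":
  Position 0: 'd' from first, 'f' from second => "df"
  Position 1: 'c' from first, 'i' from second => "ci"
  Position 2: 'd' from first, 'i' from second => "di"
Result: dfcidi

dfcidi


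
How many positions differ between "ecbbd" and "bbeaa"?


Comparing "ecbbd" and "bbeaa" position by position:
  Position 0: 'e' vs 'b' => DIFFER
  Position 1: 'c' vs 'b' => DIFFER
  Position 2: 'b' vs 'e' => DIFFER
  Position 3: 'b' vs 'a' => DIFFER
  Position 4: 'd' vs 'a' => DIFFER
Positions that differ: 5

5


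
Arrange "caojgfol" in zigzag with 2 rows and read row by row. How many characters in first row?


Zigzag "caojgfol" into 2 rows:
Placing characters:
  'c' => row 0
  'a' => row 1
  'o' => row 0
  'j' => row 1
  'g' => row 0
  'f' => row 1
  'o' => row 0
  'l' => row 1
Rows:
  Row 0: "cogo"
  Row 1: "ajfl"
First row length: 4

4


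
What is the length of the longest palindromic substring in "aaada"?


Input: "aaada"
Checking substrings for palindromes:
  [0:3] "aaa" (len 3) => palindrome
  [2:5] "ada" (len 3) => palindrome
  [0:2] "aa" (len 2) => palindrome
  [1:3] "aa" (len 2) => palindrome
Longest palindromic substring: "aaa" with length 3

3
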